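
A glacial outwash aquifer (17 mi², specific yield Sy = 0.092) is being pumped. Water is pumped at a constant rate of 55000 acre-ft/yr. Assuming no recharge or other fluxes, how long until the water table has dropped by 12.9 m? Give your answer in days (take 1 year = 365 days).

t ≈ 281 days

A = 17 mi² = 4.403 × 10^7 m²
ΔV = Sy × A × Δh = 0.092 × 4.403 × 10^7 × 12.9 = 5.225 × 10^7 m³
Q = 55000 acre-ft/yr = 1.859 × 10^5 m³/d
t = ΔV / Q = 5.225 × 10^7 m³ / 1.859 × 10^5 m³/d = 281.1 d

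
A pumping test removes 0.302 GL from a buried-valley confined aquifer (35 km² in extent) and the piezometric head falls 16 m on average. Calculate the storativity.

A = 35 km² = 3.5 × 10^7 m²
ΔV = 0.302 GL = 3.02 × 10^5 m³
S = ΔV / (A × Δh) = 3.02 × 10^5 m³ / (3.5 × 10^7 m² × 16 m) = 5.393 × 10^-4

S ≈ 5.4 × 10^-4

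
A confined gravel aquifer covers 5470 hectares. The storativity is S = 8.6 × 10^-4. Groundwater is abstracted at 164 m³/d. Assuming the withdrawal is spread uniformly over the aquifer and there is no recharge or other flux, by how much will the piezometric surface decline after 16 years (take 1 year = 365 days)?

A = 5470 hectares = 5.47 × 10^7 m²
t = 16 years = 5840 d
ΔV = Q × t = 164 m³/d × 5840 d = 9.578 × 10^5 m³
Δh = ΔV / (S × A) = 9.578 × 10^5 / (8.6 × 10^-4 × 5.47 × 10^7) = 20.36 m

Δh ≈ 20.4 m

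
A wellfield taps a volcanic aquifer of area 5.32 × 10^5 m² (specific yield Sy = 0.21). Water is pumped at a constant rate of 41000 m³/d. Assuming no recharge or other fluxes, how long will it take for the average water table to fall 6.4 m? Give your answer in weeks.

t ≈ 2.49 weeks

ΔV = Sy × A × Δh = 0.21 × 5.32 × 10^5 × 6.4 = 7.15 × 10^5 m³
t = ΔV / Q = 7.15 × 10^5 m³ / 41000 m³/d = 17.44 d
t = 17.44 d ≈ 2.491 weeks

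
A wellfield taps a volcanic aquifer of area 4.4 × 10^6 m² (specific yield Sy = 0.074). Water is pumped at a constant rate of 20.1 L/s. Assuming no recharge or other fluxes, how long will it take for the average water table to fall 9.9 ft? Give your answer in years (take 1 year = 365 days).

Δh = 9.9 ft = 3.018 m
ΔV = Sy × A × Δh = 0.074 × 4.4 × 10^6 × 3.018 = 9.825 × 10^5 m³
Q = 20.1 L/s = 1737 m³/d
t = ΔV / Q = 9.825 × 10^5 m³ / 1737 m³/d = 565.8 d
t = 565.8 d ≈ 1.55 years

t ≈ 1.55 years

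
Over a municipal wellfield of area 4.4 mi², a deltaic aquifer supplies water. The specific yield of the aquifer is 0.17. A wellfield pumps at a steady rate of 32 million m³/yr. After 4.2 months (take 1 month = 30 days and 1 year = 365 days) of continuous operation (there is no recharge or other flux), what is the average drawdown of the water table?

Δh ≈ 5.7 m

A = 4.4 mi² = 1.14 × 10^7 m²
Q = 32 million m³/yr = 87670 m³/d
t = 4.2 months = 126 d
ΔV = Q × t = 87670 m³/d × 126 d = 1.105 × 10^7 m³
Δh = ΔV / (Sy × A) = 1.105 × 10^7 / (0.17 × 1.14 × 10^7) = 5.702 m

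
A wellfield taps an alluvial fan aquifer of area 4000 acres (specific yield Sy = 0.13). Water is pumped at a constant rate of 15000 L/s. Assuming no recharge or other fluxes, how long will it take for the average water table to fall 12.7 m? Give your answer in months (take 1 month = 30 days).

A = 4000 acres = 1.619 × 10^7 m²
ΔV = Sy × A × Δh = 0.13 × 1.619 × 10^7 × 12.7 = 2.673 × 10^7 m³
Q = 15000 L/s = 1.296 × 10^6 m³/d
t = ΔV / Q = 2.673 × 10^7 m³ / 1.296 × 10^6 m³/d = 20.62 d
t = 20.62 d ≈ 0.6874 months

t ≈ 0.687 months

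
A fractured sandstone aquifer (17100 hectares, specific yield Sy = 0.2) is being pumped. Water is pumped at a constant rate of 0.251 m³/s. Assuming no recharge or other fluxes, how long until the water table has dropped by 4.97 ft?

A = 17100 hectares = 1.71 × 10^8 m²
Δh = 4.97 ft = 1.515 m
ΔV = Sy × A × Δh = 0.2 × 1.71 × 10^8 × 1.515 = 5.181 × 10^7 m³
Q = 0.251 m³/s = 21690 m³/d
t = ΔV / Q = 5.181 × 10^7 m³ / 21690 m³/d = 2389 d

t ≈ 2390 days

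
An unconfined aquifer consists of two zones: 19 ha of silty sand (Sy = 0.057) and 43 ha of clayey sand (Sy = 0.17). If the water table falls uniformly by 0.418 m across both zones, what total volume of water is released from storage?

A₁ = 19 ha = 1.9 × 10^5 m²; A₂ = 43 ha = 4.3 × 10^5 m²
ΔV₁ = 0.057 × 1.9 × 10^5 × 0.418 = 4527 m³
ΔV₂ = 0.17 × 4.3 × 10^5 × 0.418 = 30560 m³
ΔV = ΔV₁ + ΔV₂ = 35080 m³

ΔV ≈ 35100 m³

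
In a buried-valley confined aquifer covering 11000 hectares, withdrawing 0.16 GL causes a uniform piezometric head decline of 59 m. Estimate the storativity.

S ≈ 2.5 × 10^-5

A = 11000 hectares = 1.1 × 10^8 m²
ΔV = 0.16 GL = 1.6 × 10^5 m³
S = ΔV / (A × Δh) = 1.6 × 10^5 m³ / (1.1 × 10^8 m² × 59 m) = 2.465 × 10^-5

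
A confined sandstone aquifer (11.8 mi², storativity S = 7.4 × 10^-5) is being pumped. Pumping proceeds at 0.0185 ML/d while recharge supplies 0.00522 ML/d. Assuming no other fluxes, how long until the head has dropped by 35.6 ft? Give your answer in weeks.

t ≈ 264 weeks

A = 11.8 mi² = 3.056 × 10^7 m²
Δh = 35.6 ft = 10.85 m
ΔV = S × A × Δh = 7.4 × 10^-5 × 3.056 × 10^7 × 10.85 = 24540 m³
Net withdrawal = 0.0185 − 0.00522 = 0.01328 ML/d = 13.28 m³/d
t = ΔV / Q = 24540 m³ / 13.28 m³/d = 1848 d
t = 1848 d ≈ 264 weeks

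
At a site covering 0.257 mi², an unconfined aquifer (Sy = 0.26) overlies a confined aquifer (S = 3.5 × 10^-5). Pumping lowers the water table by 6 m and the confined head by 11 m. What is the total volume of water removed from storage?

ΔV ≈ 1.04 × 10^6 m³

A = 0.257 mi² = 6.656 × 10^5 m²
Unconfined: ΔV_u = Sy × A × Δh_u = 0.26 × 6.656 × 10^5 × 6 = 1.038 × 10^6 m³
Confined: ΔV_c = S × A × Δh_c = 3.5 × 10^-5 × 6.656 × 10^5 × 11 = 256.3 m³
Total ΔV = 1.038 × 10^6 + 256.3 = 1.039 × 10^6 m³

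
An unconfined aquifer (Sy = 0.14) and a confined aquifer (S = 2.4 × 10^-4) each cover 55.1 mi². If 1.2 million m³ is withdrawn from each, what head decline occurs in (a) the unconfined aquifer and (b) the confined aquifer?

Δh_u ≈ 0.0601 m; Δh_c ≈ 35 m

A = 55.1 mi² = 1.427 × 10^8 m²
ΔV = 1.2 million m³ = 1.2 × 10^6 m³
Unconfined: Δh_u = ΔV/(Sy·A) = 1.2 × 10^6/(0.14 × 1.427 × 10^8) = 0.06006 m
Confined: Δh_c = ΔV/(S·A) = 1.2 × 10^6/(2.4 × 10^-4 × 1.427 × 10^8) = 35.04 m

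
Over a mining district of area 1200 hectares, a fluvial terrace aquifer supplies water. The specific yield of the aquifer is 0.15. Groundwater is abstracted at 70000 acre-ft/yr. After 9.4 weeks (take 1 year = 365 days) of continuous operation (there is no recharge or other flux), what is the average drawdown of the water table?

A = 1200 hectares = 1.2 × 10^7 m²
Q = 70000 acre-ft/yr = 2.366 × 10^5 m³/d
t = 9.4 weeks = 65.8 d
ΔV = Q × t = 2.366 × 10^5 m³/d × 65.8 d = 1.557 × 10^7 m³
Δh = ΔV / (Sy × A) = 1.557 × 10^7 / (0.15 × 1.2 × 10^7) = 8.648 m

Δh ≈ 8.65 m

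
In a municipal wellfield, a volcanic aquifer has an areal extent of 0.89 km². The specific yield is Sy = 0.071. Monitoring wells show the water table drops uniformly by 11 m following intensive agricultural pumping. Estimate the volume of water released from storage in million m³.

ΔV ≈ 0.695 million m³

A = 0.89 km² = 8.9 × 10^5 m²
ΔV = Sy × A × Δh = 0.071 × 8.9 × 10^5 m² × 11 m = 6.951 × 10^5 m³
ΔV = 6.951 × 10^5 m³ = 0.6951 million m³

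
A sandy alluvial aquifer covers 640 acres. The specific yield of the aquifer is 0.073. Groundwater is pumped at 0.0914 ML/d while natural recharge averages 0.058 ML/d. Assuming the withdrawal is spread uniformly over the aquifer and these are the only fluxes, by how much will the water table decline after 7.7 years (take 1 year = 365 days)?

Δh ≈ 0.496 m

A = 640 acres = 2.59 × 10^6 m²
Net abstraction = 0.0914 − 0.058 = 0.0334 ML/d
Q_net = 0.0334 ML/d = 33.4 m³/d
t = 7.7 years = 2810 d
ΔV = Q × t = 33.4 m³/d × 2810 d = 93870 m³
Δh = ΔV / (Sy × A) = 93870 / (0.073 × 2.59 × 10^6) = 0.4965 m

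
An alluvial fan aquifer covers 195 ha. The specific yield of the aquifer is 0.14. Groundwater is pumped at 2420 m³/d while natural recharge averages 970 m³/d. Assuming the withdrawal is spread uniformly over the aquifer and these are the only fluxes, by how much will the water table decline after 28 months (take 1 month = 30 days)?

A = 195 ha = 1.95 × 10^6 m²
Net abstraction = 2420 − 970 = 1450 m³/d
t = 28 months = 840 d
ΔV = Q × t = 1450 m³/d × 840 d = 1.218 × 10^6 m³
Δh = ΔV / (Sy × A) = 1.218 × 10^6 / (0.14 × 1.95 × 10^6) = 4.462 m

Δh ≈ 4.46 m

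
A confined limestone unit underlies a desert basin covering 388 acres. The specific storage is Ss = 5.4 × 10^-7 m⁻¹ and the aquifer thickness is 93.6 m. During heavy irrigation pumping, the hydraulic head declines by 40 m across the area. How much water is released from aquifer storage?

S = Ss × b = 5.4 × 10^-7 m⁻¹ × 93.6 m = 5.054 × 10^-5
A = 388 acres = 1.57 × 10^6 m²
ΔV = S × A × Δh = 5.054 × 10^-5 × 1.57 × 10^6 m² × 40 m = 3175 m³

ΔV ≈ 3170 m³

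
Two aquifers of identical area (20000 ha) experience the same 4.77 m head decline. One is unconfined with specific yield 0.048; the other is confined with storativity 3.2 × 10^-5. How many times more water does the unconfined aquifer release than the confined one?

ΔV_u / ΔV_c ≈ 1500

A = 20000 ha = 2 × 10^8 m²
Unconfined: ΔV_u = Sy × A × Δh = 0.048 × 2 × 10^8 × 4.77 = 4.579 × 10^7 m³
Confined: ΔV_c = S × A × Δh = 3.2 × 10^-5 × 2 × 10^8 × 4.77 = 30530 m³
Ratio = ΔV_u / ΔV_c = Sy / S = 0.048 / 3.2 × 10^-5 = 1500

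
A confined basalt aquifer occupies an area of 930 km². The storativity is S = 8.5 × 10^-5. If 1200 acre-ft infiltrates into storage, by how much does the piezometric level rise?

A = 930 km² = 9.3 × 10^8 m²
ΔV = 1200 acre-ft = 1.48 × 10^6 m³
Δh = ΔV / (S × A) = 1.48 × 10^6 m³ / (8.5 × 10^-5 × 9.3 × 10^8 m²) = 18.72 m

Δh ≈ 18.7 m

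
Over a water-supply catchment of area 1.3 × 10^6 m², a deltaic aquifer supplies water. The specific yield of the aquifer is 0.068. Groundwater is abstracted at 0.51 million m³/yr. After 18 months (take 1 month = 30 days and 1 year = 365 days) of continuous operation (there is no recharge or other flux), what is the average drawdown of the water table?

Q = 0.51 million m³/yr = 1397 m³/d
t = 18 months = 540 d
ΔV = Q × t = 1397 m³/d × 540 d = 7.545 × 10^5 m³
Δh = ΔV / (Sy × A) = 7.545 × 10^5 / (0.068 × 1.3 × 10^6) = 8.535 m

Δh ≈ 8.54 m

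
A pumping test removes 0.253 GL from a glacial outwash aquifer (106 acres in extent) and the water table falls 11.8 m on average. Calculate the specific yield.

A = 106 acres = 4.29 × 10^5 m²
ΔV = 0.253 GL = 2.53 × 10^5 m³
Sy = ΔV / (A × Δh) = 2.53 × 10^5 m³ / (4.29 × 10^5 m² × 11.8 m) = 0.04998

Sy ≈ 0.05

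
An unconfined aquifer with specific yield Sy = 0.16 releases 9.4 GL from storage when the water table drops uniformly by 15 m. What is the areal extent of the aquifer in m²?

ΔV = 9.4 GL = 9.4 × 10^6 m³
A = ΔV / (Sy × Δh) = 9.4 × 10^6 / (0.16 × 15) = 3.917 × 10^6 m²

A ≈ 3.92 × 10^6 m²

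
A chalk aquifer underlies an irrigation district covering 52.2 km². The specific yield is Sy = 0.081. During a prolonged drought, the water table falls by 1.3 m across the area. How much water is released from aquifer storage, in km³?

A = 52.2 km² = 5.22 × 10^7 m²
ΔV = Sy × A × Δh = 0.081 × 5.22 × 10^7 m² × 1.3 m = 5.497 × 10^6 m³
ΔV = 5.497 × 10^6 m³ = 0.005497 km³

ΔV ≈ 0.0055 km³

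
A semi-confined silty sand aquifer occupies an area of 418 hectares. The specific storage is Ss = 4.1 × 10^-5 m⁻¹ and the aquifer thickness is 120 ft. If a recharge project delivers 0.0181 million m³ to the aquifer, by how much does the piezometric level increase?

b = 120 ft = 36.58 m
S = Ss × b = 4.1 × 10^-5 m⁻¹ × 36.58 m = 1.5 × 10^-3
A = 418 hectares = 4.18 × 10^6 m²
ΔV = 0.0181 million m³ = 18100 m³
Δh = ΔV / (S × A) = 18100 m³ / (0.0015 × 4.18 × 10^6 m²) = 2.888 m

Δh ≈ 2.89 m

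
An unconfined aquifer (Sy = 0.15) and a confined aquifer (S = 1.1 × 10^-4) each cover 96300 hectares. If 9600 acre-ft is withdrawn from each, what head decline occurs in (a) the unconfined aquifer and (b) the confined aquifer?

A = 96300 hectares = 9.63 × 10^8 m²
ΔV = 9600 acre-ft = 1.184 × 10^7 m³
Unconfined: Δh_u = ΔV/(Sy·A) = 1.184 × 10^7/(0.15 × 9.63 × 10^8) = 0.08198 m
Confined: Δh_c = ΔV/(S·A) = 1.184 × 10^7/(1.1 × 10^-4 × 9.63 × 10^8) = 111.8 m

Δh_u ≈ 0.082 m; Δh_c ≈ 112 m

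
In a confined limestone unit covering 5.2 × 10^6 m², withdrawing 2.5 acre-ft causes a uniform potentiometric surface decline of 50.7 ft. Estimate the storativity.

Δh = 50.7 ft = 15.45 m
ΔV = 2.5 acre-ft = 3084 m³
S = ΔV / (A × Δh) = 3084 m³ / (5.2 × 10^6 m² × 15.45 m) = 3.837 × 10^-5

S ≈ 3.8 × 10^-5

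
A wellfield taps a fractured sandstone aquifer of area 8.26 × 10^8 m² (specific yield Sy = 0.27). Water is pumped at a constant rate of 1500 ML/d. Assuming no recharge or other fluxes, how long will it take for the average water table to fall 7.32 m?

ΔV = Sy × A × Δh = 0.27 × 8.26 × 10^8 × 7.32 = 1.633 × 10^9 m³
Q = 1500 ML/d = 1.5 × 10^6 m³/d
t = ΔV / Q = 1.633 × 10^9 m³ / 1.5 × 10^6 m³/d = 1088 d

t ≈ 1090 days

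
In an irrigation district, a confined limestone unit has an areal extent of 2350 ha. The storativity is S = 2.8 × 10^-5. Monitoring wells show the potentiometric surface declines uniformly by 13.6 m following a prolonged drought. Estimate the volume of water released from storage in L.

ΔV ≈ 8.95 × 10^6 L

A = 2350 ha = 2.35 × 10^7 m²
ΔV = S × A × Δh = 2.8 × 10^-5 × 2.35 × 10^7 m² × 13.6 m = 8949 m³
ΔV = 8949 m³ = 8.949 × 10^6 L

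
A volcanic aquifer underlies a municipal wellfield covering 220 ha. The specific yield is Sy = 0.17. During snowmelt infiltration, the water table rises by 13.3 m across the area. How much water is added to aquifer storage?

ΔV ≈ 4.97 × 10^6 m³

A = 220 ha = 2.2 × 10^6 m²
ΔV = Sy × A × Δh = 0.17 × 2.2 × 10^6 m² × 13.3 m = 4.974 × 10^6 m³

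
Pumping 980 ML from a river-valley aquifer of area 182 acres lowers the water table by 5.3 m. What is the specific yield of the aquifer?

A = 182 acres = 7.365 × 10^5 m²
ΔV = 980 ML = 9.8 × 10^5 m³
Sy = ΔV / (A × Δh) = 9.8 × 10^5 m³ / (7.365 × 10^5 m² × 5.3 m) = 0.2511

Sy ≈ 0.25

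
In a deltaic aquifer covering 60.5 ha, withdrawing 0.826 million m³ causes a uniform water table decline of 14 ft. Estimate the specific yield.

Sy ≈ 0.32

A = 60.5 ha = 6.05 × 10^5 m²
Δh = 14 ft = 4.267 m
ΔV = 0.826 million m³ = 8.26 × 10^5 m³
Sy = ΔV / (A × Δh) = 8.26 × 10^5 m³ / (6.05 × 10^5 m² × 4.267 m) = 0.3199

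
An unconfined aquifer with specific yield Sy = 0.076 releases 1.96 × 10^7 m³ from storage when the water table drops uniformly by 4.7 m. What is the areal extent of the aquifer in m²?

A ≈ 5.49 × 10^7 m²

A = ΔV / (Sy × Δh) = 1.96 × 10^7 / (0.076 × 4.7) = 5.487 × 10^7 m²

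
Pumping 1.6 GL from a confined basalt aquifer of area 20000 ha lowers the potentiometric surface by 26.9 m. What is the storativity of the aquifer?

S ≈ 3 × 10^-4

A = 20000 ha = 2 × 10^8 m²
ΔV = 1.6 GL = 1.6 × 10^6 m³
S = ΔV / (A × Δh) = 1.6 × 10^6 m³ / (2 × 10^8 m² × 26.9 m) = 2.974 × 10^-4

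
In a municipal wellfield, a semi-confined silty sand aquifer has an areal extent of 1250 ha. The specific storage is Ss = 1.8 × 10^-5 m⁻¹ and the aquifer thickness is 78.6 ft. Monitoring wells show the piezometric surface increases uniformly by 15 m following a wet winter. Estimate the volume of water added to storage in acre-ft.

b = 78.6 ft = 23.96 m
S = Ss × b = 1.8 × 10^-5 m⁻¹ × 23.96 m = 4.312 × 10^-4
A = 1250 ha = 1.25 × 10^7 m²
ΔV = S × A × Δh = 4.312 × 10^-4 × 1.25 × 10^7 m² × 15 m = 80860 m³
ΔV = 80860 m³ = 65.55 acre-ft

ΔV ≈ 65.6 acre-ft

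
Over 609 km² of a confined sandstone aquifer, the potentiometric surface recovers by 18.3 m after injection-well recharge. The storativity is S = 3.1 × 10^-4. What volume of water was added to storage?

A = 609 km² = 6.09 × 10^8 m²
ΔV = S × A × Δh = 3.1 × 10^-4 × 6.09 × 10^8 m² × 18.3 m = 3.455 × 10^6 m³

ΔV ≈ 3.45 × 10^6 m³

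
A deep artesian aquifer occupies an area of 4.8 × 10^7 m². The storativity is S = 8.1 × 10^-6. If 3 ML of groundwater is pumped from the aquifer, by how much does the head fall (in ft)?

Δh ≈ 25.3 ft

ΔV = 3 ML = 3000 m³
Δh = ΔV / (S × A) = 3000 m³ / (8.1 × 10^-6 × 4.8 × 10^7 m²) = 7.716 m
Δh = 7.716 m = 25.32 ft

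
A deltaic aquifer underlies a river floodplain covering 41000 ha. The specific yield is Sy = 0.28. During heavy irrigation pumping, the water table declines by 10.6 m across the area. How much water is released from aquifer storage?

ΔV ≈ 1.22 × 10^9 m³

A = 41000 ha = 4.1 × 10^8 m²
ΔV = Sy × A × Δh = 0.28 × 4.1 × 10^8 m² × 10.6 m = 1.217 × 10^9 m³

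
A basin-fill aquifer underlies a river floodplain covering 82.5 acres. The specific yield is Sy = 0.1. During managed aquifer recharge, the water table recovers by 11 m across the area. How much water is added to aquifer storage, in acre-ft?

A = 82.5 acres = 3.339 × 10^5 m²
ΔV = Sy × A × Δh = 0.1 × 3.339 × 10^5 m² × 11 m = 3.673 × 10^5 m³
ΔV = 3.673 × 10^5 m³ = 297.7 acre-ft

ΔV ≈ 298 acre-ft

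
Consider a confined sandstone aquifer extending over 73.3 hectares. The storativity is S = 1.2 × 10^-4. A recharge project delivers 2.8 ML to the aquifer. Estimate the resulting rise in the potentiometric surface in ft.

Δh ≈ 104 ft

A = 73.3 hectares = 7.33 × 10^5 m²
ΔV = 2.8 ML = 2800 m³
Δh = ΔV / (S × A) = 2800 m³ / (1.2 × 10^-4 × 7.33 × 10^5 m²) = 31.83 m
Δh = 31.83 m = 104.4 ft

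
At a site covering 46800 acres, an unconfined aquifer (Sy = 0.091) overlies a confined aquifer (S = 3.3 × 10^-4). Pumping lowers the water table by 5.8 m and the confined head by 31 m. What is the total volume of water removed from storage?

ΔV ≈ 1.02 × 10^8 m³

A = 46800 acres = 1.894 × 10^8 m²
Unconfined: ΔV_u = Sy × A × Δh_u = 0.091 × 1.894 × 10^8 × 5.8 = 9.996 × 10^7 m³
Confined: ΔV_c = S × A × Δh_c = 3.3 × 10^-4 × 1.894 × 10^8 × 31 = 1.937 × 10^6 m³
Total ΔV = 9.996 × 10^7 + 1.937 × 10^6 = 1.019 × 10^8 m³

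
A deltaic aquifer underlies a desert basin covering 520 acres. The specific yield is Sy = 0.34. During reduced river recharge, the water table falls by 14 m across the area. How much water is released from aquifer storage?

A = 520 acres = 2.104 × 10^6 m²
ΔV = Sy × A × Δh = 0.34 × 2.104 × 10^6 m² × 14 m = 1.002 × 10^7 m³

ΔV ≈ 1 × 10^7 m³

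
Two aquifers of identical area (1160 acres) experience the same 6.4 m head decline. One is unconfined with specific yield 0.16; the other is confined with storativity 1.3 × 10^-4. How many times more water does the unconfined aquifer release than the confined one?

ΔV_u / ΔV_c ≈ 1230

A = 1160 acres = 4.694 × 10^6 m²
Unconfined: ΔV_u = Sy × A × Δh = 0.16 × 4.694 × 10^6 × 6.4 = 4.807 × 10^6 m³
Confined: ΔV_c = S × A × Δh = 1.3 × 10^-4 × 4.694 × 10^6 × 6.4 = 3906 m³
Ratio = ΔV_u / ΔV_c = Sy / S = 0.16 / 1.3 × 10^-4 = 1231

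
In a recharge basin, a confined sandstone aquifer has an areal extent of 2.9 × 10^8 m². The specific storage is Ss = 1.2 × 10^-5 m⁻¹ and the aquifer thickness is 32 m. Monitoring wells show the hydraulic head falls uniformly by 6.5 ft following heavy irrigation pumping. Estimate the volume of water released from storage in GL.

ΔV ≈ 0.221 GL

S = Ss × b = 1.2 × 10^-5 m⁻¹ × 32 m = 3.84 × 10^-4
Δh = 6.5 ft = 1.981 m
ΔV = S × A × Δh = 3.84 × 10^-4 × 2.9 × 10^8 m² × 1.981 m = 2.206 × 10^5 m³
ΔV = 2.206 × 10^5 m³ = 0.2206 GL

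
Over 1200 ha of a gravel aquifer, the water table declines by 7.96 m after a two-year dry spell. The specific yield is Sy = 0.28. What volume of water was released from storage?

ΔV ≈ 2.67 × 10^7 m³

A = 1200 ha = 1.2 × 10^7 m²
ΔV = Sy × A × Δh = 0.28 × 1.2 × 10^7 m² × 7.96 m = 2.675 × 10^7 m³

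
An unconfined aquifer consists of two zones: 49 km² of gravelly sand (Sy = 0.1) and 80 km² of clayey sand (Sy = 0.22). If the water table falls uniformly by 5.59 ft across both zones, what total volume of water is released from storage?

A₁ = 49 km² = 4.9 × 10^7 m²; A₂ = 80 km² = 8 × 10^7 m²
Δh = 5.59 ft = 1.704 m
ΔV₁ = 0.1 × 4.9 × 10^7 × 1.704 = 8.349 × 10^6 m³
ΔV₂ = 0.22 × 8 × 10^7 × 1.704 = 2.999 × 10^7 m³
ΔV = ΔV₁ + ΔV₂ = 3.834 × 10^7 m³

ΔV ≈ 3.83 × 10^7 m³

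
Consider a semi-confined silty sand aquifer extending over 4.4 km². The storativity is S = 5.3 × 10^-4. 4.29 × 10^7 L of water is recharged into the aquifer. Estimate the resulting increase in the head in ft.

A = 4.4 km² = 4.4 × 10^6 m²
ΔV = 4.29 × 10^7 L = 42900 m³
Δh = ΔV / (S × A) = 42900 m³ / (5.3 × 10^-4 × 4.4 × 10^6 m²) = 18.4 m
Δh = 18.4 m = 60.36 ft

Δh ≈ 60.4 ft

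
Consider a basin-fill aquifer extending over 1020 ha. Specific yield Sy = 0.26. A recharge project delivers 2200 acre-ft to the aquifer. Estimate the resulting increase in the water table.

Δh ≈ 1.02 m

A = 1020 ha = 1.02 × 10^7 m²
ΔV = 2200 acre-ft = 2.714 × 10^6 m³
Δh = ΔV / (Sy × A) = 2.714 × 10^6 m³ / (0.26 × 1.02 × 10^7 m²) = 1.023 m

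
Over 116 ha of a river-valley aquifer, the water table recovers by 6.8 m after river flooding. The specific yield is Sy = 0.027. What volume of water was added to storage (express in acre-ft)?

ΔV ≈ 173 acre-ft

A = 116 ha = 1.16 × 10^6 m²
ΔV = Sy × A × Δh = 0.027 × 1.16 × 10^6 m² × 6.8 m = 2.13 × 10^5 m³
ΔV = 2.13 × 10^5 m³ = 172.7 acre-ft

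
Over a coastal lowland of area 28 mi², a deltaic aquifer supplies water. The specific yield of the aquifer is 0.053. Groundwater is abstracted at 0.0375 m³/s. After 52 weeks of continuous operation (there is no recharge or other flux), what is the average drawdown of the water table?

A = 28 mi² = 7.252 × 10^7 m²
Q = 0.0375 m³/s = 3240 m³/d
t = 52 weeks = 364 d
ΔV = Q × t = 3240 m³/d × 364 d = 1.179 × 10^6 m³
Δh = ΔV / (Sy × A) = 1.179 × 10^6 / (0.053 × 7.252 × 10^7) = 0.3068 m

Δh ≈ 0.307 m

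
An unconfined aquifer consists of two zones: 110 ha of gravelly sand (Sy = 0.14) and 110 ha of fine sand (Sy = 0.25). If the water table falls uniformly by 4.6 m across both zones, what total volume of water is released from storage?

A₁ = 110 ha = 1.1 × 10^6 m²; A₂ = 110 ha = 1.1 × 10^6 m²
ΔV₁ = 0.14 × 1.1 × 10^6 × 4.6 = 7.084 × 10^5 m³
ΔV₂ = 0.25 × 1.1 × 10^6 × 4.6 = 1.265 × 10^6 m³
ΔV = ΔV₁ + ΔV₂ = 1.973 × 10^6 m³

ΔV ≈ 1.97 × 10^6 m³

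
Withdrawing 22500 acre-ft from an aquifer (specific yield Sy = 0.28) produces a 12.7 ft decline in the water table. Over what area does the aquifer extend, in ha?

Δh = 12.7 ft = 3.871 m
ΔV = 22500 acre-ft = 2.775 × 10^7 m³
A = ΔV / (Sy × Δh) = 2.775 × 10^7 / (0.28 × 3.871) = 2.561 × 10^7 m²
A = 2.561 × 10^7 m² = 2561 ha

A ≈ 2560 ha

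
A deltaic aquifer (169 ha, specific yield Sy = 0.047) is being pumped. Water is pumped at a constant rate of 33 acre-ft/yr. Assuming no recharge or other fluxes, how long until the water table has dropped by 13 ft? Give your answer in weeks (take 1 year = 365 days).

t ≈ 403 weeks

A = 169 ha = 1.69 × 10^6 m²
Δh = 13 ft = 3.962 m
ΔV = Sy × A × Δh = 0.047 × 1.69 × 10^6 × 3.962 = 3.147 × 10^5 m³
Q = 33 acre-ft/yr = 111.5 m³/d
t = ΔV / Q = 3.147 × 10^5 m³ / 111.5 m³/d = 2822 d
t = 2822 d ≈ 403.2 weeks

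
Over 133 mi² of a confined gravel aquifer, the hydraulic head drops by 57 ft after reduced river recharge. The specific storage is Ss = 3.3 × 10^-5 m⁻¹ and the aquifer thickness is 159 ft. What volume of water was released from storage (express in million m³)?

b = 159 ft = 48.46 m
S = Ss × b = 3.3 × 10^-5 m⁻¹ × 48.46 m = 1.599 × 10^-3
A = 133 mi² = 3.445 × 10^8 m²
Δh = 57 ft = 17.37 m
ΔV = S × A × Δh = 0.001599 × 3.445 × 10^8 m² × 17.37 m = 9.571 × 10^6 m³
ΔV = 9.571 × 10^6 m³ = 9.571 million m³

ΔV ≈ 9.57 million m³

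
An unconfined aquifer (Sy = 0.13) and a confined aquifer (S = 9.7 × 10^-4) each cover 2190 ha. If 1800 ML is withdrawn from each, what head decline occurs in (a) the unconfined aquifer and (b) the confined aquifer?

A = 2190 ha = 2.19 × 10^7 m²
ΔV = 1800 ML = 1.8 × 10^6 m³
Unconfined: Δh_u = ΔV/(Sy·A) = 1.8 × 10^6/(0.13 × 2.19 × 10^7) = 0.6322 m
Confined: Δh_c = ΔV/(S·A) = 1.8 × 10^6/(9.7 × 10^-4 × 2.19 × 10^7) = 84.73 m

Δh_u ≈ 0.632 m; Δh_c ≈ 84.7 m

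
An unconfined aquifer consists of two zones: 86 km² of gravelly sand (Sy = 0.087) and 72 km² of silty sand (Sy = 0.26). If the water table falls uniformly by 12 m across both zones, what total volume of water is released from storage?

A₁ = 86 km² = 8.6 × 10^7 m²; A₂ = 72 km² = 7.2 × 10^7 m²
ΔV₁ = 0.087 × 8.6 × 10^7 × 12 = 8.978 × 10^7 m³
ΔV₂ = 0.26 × 7.2 × 10^7 × 12 = 2.246 × 10^8 m³
ΔV = ΔV₁ + ΔV₂ = 3.144 × 10^8 m³

ΔV ≈ 3.14 × 10^8 m³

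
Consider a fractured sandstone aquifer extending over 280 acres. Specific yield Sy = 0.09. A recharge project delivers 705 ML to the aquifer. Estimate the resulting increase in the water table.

Δh ≈ 6.91 m

A = 280 acres = 1.133 × 10^6 m²
ΔV = 705 ML = 7.05 × 10^5 m³
Δh = ΔV / (Sy × A) = 7.05 × 10^5 m³ / (0.09 × 1.133 × 10^6 m²) = 6.913 m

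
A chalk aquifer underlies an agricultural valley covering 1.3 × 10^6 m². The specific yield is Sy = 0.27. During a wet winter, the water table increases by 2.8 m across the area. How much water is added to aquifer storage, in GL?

ΔV ≈ 0.983 GL

ΔV = Sy × A × Δh = 0.27 × 1.3 × 10^6 m² × 2.8 m = 9.828 × 10^5 m³
ΔV = 9.828 × 10^5 m³ = 0.9828 GL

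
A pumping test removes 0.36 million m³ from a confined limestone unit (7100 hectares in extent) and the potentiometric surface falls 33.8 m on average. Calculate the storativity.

S ≈ 1.5 × 10^-4

A = 7100 hectares = 7.1 × 10^7 m²
ΔV = 0.36 million m³ = 3.6 × 10^5 m³
S = ΔV / (A × Δh) = 3.6 × 10^5 m³ / (7.1 × 10^7 m² × 33.8 m) = 1.5 × 10^-4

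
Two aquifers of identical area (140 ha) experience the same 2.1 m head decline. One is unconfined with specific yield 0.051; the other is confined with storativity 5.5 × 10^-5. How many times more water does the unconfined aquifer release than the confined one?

A = 140 ha = 1.4 × 10^6 m²
Unconfined: ΔV_u = Sy × A × Δh = 0.051 × 1.4 × 10^6 × 2.1 = 1.499 × 10^5 m³
Confined: ΔV_c = S × A × Δh = 5.5 × 10^-5 × 1.4 × 10^6 × 2.1 = 161.7 m³
Ratio = ΔV_u / ΔV_c = Sy / S = 0.051 / 5.5 × 10^-5 = 927.3

ΔV_u / ΔV_c ≈ 927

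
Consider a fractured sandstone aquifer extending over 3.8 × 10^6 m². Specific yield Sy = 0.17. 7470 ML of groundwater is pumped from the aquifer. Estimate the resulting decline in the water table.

Δh ≈ 11.6 m

ΔV = 7470 ML = 7.47 × 10^6 m³
Δh = ΔV / (Sy × A) = 7.47 × 10^6 m³ / (0.17 × 3.8 × 10^6 m²) = 11.56 m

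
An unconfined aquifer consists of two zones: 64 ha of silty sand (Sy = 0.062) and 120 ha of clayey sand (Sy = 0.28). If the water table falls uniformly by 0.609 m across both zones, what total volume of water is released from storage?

A₁ = 64 ha = 6.4 × 10^5 m²; A₂ = 120 ha = 1.2 × 10^6 m²
ΔV₁ = 0.062 × 6.4 × 10^5 × 0.609 = 24170 m³
ΔV₂ = 0.28 × 1.2 × 10^6 × 0.609 = 2.046 × 10^5 m³
ΔV = ΔV₁ + ΔV₂ = 2.288 × 10^5 m³

ΔV ≈ 2.29 × 10^5 m³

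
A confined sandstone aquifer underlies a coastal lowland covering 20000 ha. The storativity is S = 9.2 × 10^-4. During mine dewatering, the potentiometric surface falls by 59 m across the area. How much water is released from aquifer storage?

ΔV ≈ 1.09 × 10^7 m³

A = 20000 ha = 2 × 10^8 m²
ΔV = S × A × Δh = 9.2 × 10^-4 × 2 × 10^8 m² × 59 m = 1.086 × 10^7 m³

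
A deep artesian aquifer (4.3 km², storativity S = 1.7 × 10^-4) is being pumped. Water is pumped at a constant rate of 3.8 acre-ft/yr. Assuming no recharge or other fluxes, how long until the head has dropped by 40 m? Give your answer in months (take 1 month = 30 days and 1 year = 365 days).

A = 4.3 km² = 4.3 × 10^6 m²
ΔV = S × A × Δh = 1.7 × 10^-4 × 4.3 × 10^6 × 40 = 29240 m³
Q = 3.8 acre-ft/yr = 12.84 m³/d
t = ΔV / Q = 29240 m³ / 12.84 m³/d = 2277 d
t = 2277 d ≈ 75.9 months

t ≈ 75.9 months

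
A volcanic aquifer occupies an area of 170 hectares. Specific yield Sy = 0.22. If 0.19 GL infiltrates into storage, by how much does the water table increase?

A = 170 hectares = 1.7 × 10^6 m²
ΔV = 0.19 GL = 1.9 × 10^5 m³
Δh = ΔV / (Sy × A) = 1.9 × 10^5 m³ / (0.22 × 1.7 × 10^6 m²) = 0.508 m

Δh ≈ 0.508 m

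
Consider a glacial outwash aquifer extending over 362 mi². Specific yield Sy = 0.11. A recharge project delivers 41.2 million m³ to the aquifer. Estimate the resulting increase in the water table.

Δh ≈ 0.399 m

A = 362 mi² = 9.376 × 10^8 m²
ΔV = 41.2 million m³ = 4.12 × 10^7 m³
Δh = ΔV / (Sy × A) = 4.12 × 10^7 m³ / (0.11 × 9.376 × 10^8 m²) = 0.3995 m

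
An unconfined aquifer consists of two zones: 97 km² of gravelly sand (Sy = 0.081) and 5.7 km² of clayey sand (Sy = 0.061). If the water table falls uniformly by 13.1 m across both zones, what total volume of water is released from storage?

A₁ = 97 km² = 9.7 × 10^7 m²; A₂ = 5.7 km² = 5.7 × 10^6 m²
ΔV₁ = 0.081 × 9.7 × 10^7 × 13.1 = 1.029 × 10^8 m³
ΔV₂ = 0.061 × 5.7 × 10^6 × 13.1 = 4.555 × 10^6 m³
ΔV = ΔV₁ + ΔV₂ = 1.075 × 10^8 m³

ΔV ≈ 1.07 × 10^8 m³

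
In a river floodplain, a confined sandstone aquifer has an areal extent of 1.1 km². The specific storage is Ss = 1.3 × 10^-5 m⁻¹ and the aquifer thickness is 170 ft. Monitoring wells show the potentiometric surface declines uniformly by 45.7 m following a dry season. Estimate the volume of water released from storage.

ΔV ≈ 33900 m³

b = 170 ft = 51.82 m
S = Ss × b = 1.3 × 10^-5 m⁻¹ × 51.82 m = 6.736 × 10^-4
A = 1.1 km² = 1.1 × 10^6 m²
ΔV = S × A × Δh = 6.736 × 10^-4 × 1.1 × 10^6 m² × 45.7 m = 33860 m³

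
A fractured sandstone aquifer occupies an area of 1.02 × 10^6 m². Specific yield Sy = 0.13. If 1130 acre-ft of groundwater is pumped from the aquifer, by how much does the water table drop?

ΔV = 1130 acre-ft = 1.394 × 10^6 m³
Δh = ΔV / (Sy × A) = 1.394 × 10^6 m³ / (0.13 × 1.02 × 10^6 m²) = 10.51 m

Δh ≈ 10.5 m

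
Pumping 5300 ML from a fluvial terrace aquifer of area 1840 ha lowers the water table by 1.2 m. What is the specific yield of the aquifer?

A = 1840 ha = 1.84 × 10^7 m²
ΔV = 5300 ML = 5.3 × 10^6 m³
Sy = ΔV / (A × Δh) = 5.3 × 10^6 m³ / (1.84 × 10^7 m² × 1.2 m) = 0.24

Sy ≈ 0.24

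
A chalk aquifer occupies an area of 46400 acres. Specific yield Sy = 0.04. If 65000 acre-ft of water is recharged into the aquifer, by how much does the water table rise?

Δh ≈ 10.7 m

A = 46400 acres = 1.878 × 10^8 m²
ΔV = 65000 acre-ft = 8.018 × 10^7 m³
Δh = ΔV / (Sy × A) = 8.018 × 10^7 m³ / (0.04 × 1.878 × 10^8 m²) = 10.67 m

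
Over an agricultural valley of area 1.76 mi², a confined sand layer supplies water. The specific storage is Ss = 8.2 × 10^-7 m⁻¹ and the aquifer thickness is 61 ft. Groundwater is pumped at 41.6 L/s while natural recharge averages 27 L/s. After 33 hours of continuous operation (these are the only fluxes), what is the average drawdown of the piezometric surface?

b = 61 ft = 18.59 m
S = Ss × b = 8.2 × 10^-7 m⁻¹ × 18.59 m = 1.525 × 10^-5
A = 1.76 mi² = 4.558 × 10^6 m²
Net abstraction = 41.6 − 27 = 14.6 L/s
Q_net = 14.6 L/s = 1261 m³/d
t = 33 hours = 1.375 d
ΔV = Q × t = 1261 m³/d × 1.375 d = 1734 m³
Δh = ΔV / (S × A) = 1734 / (1.525 × 10^-5 × 4.558 × 10^6) = 24.96 m

Δh ≈ 25 m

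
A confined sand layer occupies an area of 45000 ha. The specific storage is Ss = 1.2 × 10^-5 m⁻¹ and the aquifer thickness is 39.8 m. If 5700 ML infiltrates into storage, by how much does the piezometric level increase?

S = Ss × b = 1.2 × 10^-5 m⁻¹ × 39.8 m = 4.776 × 10^-4
A = 45000 ha = 4.5 × 10^8 m²
ΔV = 5700 ML = 5.7 × 10^6 m³
Δh = ΔV / (S × A) = 5.7 × 10^6 m³ / (4.776 × 10^-4 × 4.5 × 10^8 m²) = 26.52 m

Δh ≈ 26.5 m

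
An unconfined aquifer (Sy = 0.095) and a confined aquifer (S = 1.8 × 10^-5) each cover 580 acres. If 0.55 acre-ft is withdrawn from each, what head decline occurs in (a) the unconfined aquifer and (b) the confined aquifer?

Δh_u ≈ 0.00304 m; Δh_c ≈ 16.1 m

A = 580 acres = 2.347 × 10^6 m²
ΔV = 0.55 acre-ft = 678.4 m³
Unconfined: Δh_u = ΔV/(Sy·A) = 678.4/(0.095 × 2.347 × 10^6) = 0.003042 m
Confined: Δh_c = ΔV/(S·A) = 678.4/(1.8 × 10^-5 × 2.347 × 10^6) = 16.06 m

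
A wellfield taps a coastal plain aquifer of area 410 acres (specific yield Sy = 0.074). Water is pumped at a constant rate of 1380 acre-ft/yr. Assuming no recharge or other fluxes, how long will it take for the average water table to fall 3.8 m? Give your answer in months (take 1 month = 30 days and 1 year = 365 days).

A = 410 acres = 1.659 × 10^6 m²
ΔV = Sy × A × Δh = 0.074 × 1.659 × 10^6 × 3.8 = 4.666 × 10^5 m³
Q = 1380 acre-ft/yr = 4664 m³/d
t = ΔV / Q = 4.666 × 10^5 m³ / 4664 m³/d = 100 d
t = 100 d ≈ 3.335 months

t ≈ 3.33 months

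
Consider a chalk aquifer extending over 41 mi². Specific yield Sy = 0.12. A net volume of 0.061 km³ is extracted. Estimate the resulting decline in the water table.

Δh ≈ 4.79 m

A = 41 mi² = 1.062 × 10^8 m²
ΔV = 0.061 km³ = 6.1 × 10^7 m³
Δh = ΔV / (Sy × A) = 6.1 × 10^7 m³ / (0.12 × 1.062 × 10^8 m²) = 4.787 m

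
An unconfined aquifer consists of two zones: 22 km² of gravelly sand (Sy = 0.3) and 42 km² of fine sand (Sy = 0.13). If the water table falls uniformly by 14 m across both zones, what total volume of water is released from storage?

A₁ = 22 km² = 2.2 × 10^7 m²; A₂ = 42 km² = 4.2 × 10^7 m²
ΔV₁ = 0.3 × 2.2 × 10^7 × 14 = 9.24 × 10^7 m³
ΔV₂ = 0.13 × 4.2 × 10^7 × 14 = 7.644 × 10^7 m³
ΔV = ΔV₁ + ΔV₂ = 1.688 × 10^8 m³

ΔV ≈ 1.69 × 10^8 m³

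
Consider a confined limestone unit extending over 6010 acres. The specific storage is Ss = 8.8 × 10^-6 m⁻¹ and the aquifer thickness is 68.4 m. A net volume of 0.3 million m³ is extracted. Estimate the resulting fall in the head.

Δh ≈ 20.5 m

S = Ss × b = 8.8 × 10^-6 m⁻¹ × 68.4 m = 6.019 × 10^-4
A = 6010 acres = 2.432 × 10^7 m²
ΔV = 0.3 million m³ = 3 × 10^5 m³
Δh = ΔV / (S × A) = 3 × 10^5 m³ / (6.019 × 10^-4 × 2.432 × 10^7 m²) = 20.49 m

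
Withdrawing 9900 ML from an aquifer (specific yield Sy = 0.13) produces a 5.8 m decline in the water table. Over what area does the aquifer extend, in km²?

A ≈ 13.1 km²

ΔV = 9900 ML = 9.9 × 10^6 m³
A = ΔV / (Sy × Δh) = 9.9 × 10^6 / (0.13 × 5.8) = 1.313 × 10^7 m²
A = 1.313 × 10^7 m² = 13.13 km²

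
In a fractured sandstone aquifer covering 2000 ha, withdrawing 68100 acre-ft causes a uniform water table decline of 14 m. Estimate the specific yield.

Sy ≈ 0.3

A = 2000 ha = 2 × 10^7 m²
ΔV = 68100 acre-ft = 8.4 × 10^7 m³
Sy = ΔV / (A × Δh) = 8.4 × 10^7 m³ / (2 × 10^7 m² × 14 m) = 0.3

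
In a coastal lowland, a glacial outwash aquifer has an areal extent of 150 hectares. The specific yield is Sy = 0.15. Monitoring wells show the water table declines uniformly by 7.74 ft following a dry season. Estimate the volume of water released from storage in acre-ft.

ΔV ≈ 430 acre-ft

A = 150 hectares = 1.5 × 10^6 m²
Δh = 7.74 ft = 2.359 m
ΔV = Sy × A × Δh = 0.15 × 1.5 × 10^6 m² × 2.359 m = 5.308 × 10^5 m³
ΔV = 5.308 × 10^5 m³ = 430.3 acre-ft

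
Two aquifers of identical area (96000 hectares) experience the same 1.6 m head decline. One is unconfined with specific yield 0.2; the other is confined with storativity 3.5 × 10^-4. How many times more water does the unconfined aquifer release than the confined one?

A = 96000 hectares = 9.6 × 10^8 m²
Unconfined: ΔV_u = Sy × A × Δh = 0.2 × 9.6 × 10^8 × 1.6 = 3.072 × 10^8 m³
Confined: ΔV_c = S × A × Δh = 3.5 × 10^-4 × 9.6 × 10^8 × 1.6 = 5.376 × 10^5 m³
Ratio = ΔV_u / ΔV_c = Sy / S = 0.2 / 3.5 × 10^-4 = 571.4

ΔV_u / ΔV_c ≈ 571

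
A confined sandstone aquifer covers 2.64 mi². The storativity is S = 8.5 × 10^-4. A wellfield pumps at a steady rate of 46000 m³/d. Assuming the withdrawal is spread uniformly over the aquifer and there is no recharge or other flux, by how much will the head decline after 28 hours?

A = 2.64 mi² = 6.838 × 10^6 m²
t = 28 hours = 1.167 d
ΔV = Q × t = 46000 m³/d × 1.167 d = 53670 m³
Δh = ΔV / (S × A) = 53670 / (8.5 × 10^-4 × 6.838 × 10^6) = 9.234 m

Δh ≈ 9.23 m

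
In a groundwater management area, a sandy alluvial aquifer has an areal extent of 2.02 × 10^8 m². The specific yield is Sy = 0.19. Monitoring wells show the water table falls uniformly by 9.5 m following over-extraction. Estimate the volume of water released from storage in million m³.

ΔV ≈ 365 million m³

ΔV = Sy × A × Δh = 0.19 × 2.02 × 10^8 m² × 9.5 m = 3.646 × 10^8 m³
ΔV = 3.646 × 10^8 m³ = 364.6 million m³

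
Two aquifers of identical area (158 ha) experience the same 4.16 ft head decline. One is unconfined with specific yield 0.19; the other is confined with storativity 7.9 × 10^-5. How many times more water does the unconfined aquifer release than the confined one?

ΔV_u / ΔV_c ≈ 2410

A = 158 ha = 1.58 × 10^6 m²
Δh = 4.16 ft = 1.268 m
Unconfined: ΔV_u = Sy × A × Δh = 0.19 × 1.58 × 10^6 × 1.268 = 3.806 × 10^5 m³
Confined: ΔV_c = S × A × Δh = 7.9 × 10^-5 × 1.58 × 10^6 × 1.268 = 158.3 m³
Ratio = ΔV_u / ΔV_c = Sy / S = 0.19 / 7.9 × 10^-5 = 2405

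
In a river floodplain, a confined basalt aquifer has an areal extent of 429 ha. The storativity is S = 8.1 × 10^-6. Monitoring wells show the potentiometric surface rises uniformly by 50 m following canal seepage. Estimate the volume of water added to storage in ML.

ΔV ≈ 1.74 ML

A = 429 ha = 4.29 × 10^6 m²
ΔV = S × A × Δh = 8.1 × 10^-6 × 4.29 × 10^6 m² × 50 m = 1737 m³
ΔV = 1737 m³ = 1.737 ML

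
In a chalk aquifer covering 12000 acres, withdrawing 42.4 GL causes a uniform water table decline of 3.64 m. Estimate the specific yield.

Sy ≈ 0.24

A = 12000 acres = 4.856 × 10^7 m²
ΔV = 42.4 GL = 4.24 × 10^7 m³
Sy = ΔV / (A × Δh) = 4.24 × 10^7 m³ / (4.856 × 10^7 m² × 3.64 m) = 0.2399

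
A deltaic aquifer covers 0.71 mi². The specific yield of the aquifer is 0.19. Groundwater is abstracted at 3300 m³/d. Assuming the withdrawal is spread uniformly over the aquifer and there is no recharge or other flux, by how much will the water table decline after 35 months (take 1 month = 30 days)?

A = 0.71 mi² = 1.839 × 10^6 m²
t = 35 months = 1050 d
ΔV = Q × t = 3300 m³/d × 1050 d = 3.465 × 10^6 m³
Δh = ΔV / (Sy × A) = 3.465 × 10^6 / (0.19 × 1.839 × 10^6) = 9.917 m

Δh ≈ 9.92 m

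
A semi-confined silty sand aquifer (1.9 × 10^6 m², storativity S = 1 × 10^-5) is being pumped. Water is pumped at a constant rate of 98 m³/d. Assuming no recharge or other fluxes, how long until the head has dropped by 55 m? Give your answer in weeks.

t ≈ 1.52 weeks

ΔV = S × A × Δh = 1 × 10^-5 × 1.9 × 10^6 × 55 = 1045 m³
t = ΔV / Q = 1045 m³ / 98 m³/d = 10.66 d
t = 10.66 d ≈ 1.523 weeks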